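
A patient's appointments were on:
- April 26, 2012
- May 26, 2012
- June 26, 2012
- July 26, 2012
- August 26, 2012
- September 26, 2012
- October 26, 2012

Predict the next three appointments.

November 26, 2012; December 26, 2012; January 26, 2013

Gaps: 30, 31, 30, 31, 31, 30 days — not constant. Every event is on the 26th of the month.
Pattern: the 26th of each month.
November 2012: November 26, 2012.
Next: December 2012 → December 26, 2012.
Next: January 2013 → January 26, 2013.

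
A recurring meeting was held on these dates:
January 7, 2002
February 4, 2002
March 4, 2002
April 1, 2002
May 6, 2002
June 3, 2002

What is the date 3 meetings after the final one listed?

Gaps: 28, 28, 28, 35, 28 days — a mix of 28 and 35. Every date is a Monday.
Each is the 1st Monday of its month.
1st Monday of July 2002: July 1, 2002.
August 2002 — 1st Monday is August 5, 2002.
1st Monday of September 2002: September 2, 2002.

September 2, 2002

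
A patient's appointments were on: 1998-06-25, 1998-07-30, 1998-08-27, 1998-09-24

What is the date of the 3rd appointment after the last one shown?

Every date is a Thursday; gaps 35, 28, 28 days.
Each is the last Thursday of its month (at least one falls on the 29th or later, ruling out '4th Thursday').
October 1998 ends with Thursday 1998-10-29.
Last Thursday of November 1998: 1998-11-26.
Last Thursday of December 1998: 1998-12-31.

1998-12-31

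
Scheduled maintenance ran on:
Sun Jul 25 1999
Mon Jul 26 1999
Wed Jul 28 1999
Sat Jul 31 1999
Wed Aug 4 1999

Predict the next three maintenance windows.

Intervals are 1, 2, 3, 4 days — an arithmetic progression with common difference 1.
Next gap: 5 days. Wed Aug 4 1999 + 5 days = Mon Aug 9 1999.
Next gap: 6 days. Mon Aug 9 1999 + 6 days = Sun Aug 15 1999.
Next gap: 7 days. Sun Aug 15 1999 + 7 days = Sun Aug 22 1999.

Mon Aug 9 1999, Sun Aug 15 1999, Sun Aug 22 1999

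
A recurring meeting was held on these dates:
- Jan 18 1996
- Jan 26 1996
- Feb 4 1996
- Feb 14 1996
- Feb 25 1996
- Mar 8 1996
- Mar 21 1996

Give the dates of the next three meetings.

Apr 4 1996, Apr 19 1996, May 5 1996

Gaps: 8, 9, 10, 11, 12, 13 days — each gap is 1 larger than the previous one.
Next gap: 14 days. Mar 21 1996 + 14 days = Apr 4 1996.
Next gap: 15 days. Apr 4 1996 + 15 days = Apr 19 1996.
Next gap: 16 days. Apr 19 1996 + 16 days = May 5 1996.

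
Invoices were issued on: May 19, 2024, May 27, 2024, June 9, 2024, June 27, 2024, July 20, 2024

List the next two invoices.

August 17, 2024; September 19, 2024

The spacing grows by 5 each time: 8, 13, 18, 23 days.
Next gap: 28 days. July 20, 2024 + 28 days = August 17, 2024.
Next gap: 33 days. August 17, 2024 + 33 days = September 19, 2024.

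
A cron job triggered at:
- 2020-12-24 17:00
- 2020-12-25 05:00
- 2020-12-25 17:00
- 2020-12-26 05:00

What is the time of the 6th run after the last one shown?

2020-12-29 05:00

Gaps: 12, 12, 12 hours — each event is 12 hours after the previous one.
2020-12-26 05:00 + 12 h = 2020-12-26 17:00.
2020-12-26 17:00 + 12 h = 2020-12-27 05:00.
2020-12-27 05:00 + 12 h = 2020-12-27 17:00.
2020-12-27 17:00 + 12 h = 2020-12-28 05:00.
2020-12-28 05:00 + 12 h = 2020-12-28 17:00.
2020-12-28 17:00 + 12 h = 2020-12-29 05:00.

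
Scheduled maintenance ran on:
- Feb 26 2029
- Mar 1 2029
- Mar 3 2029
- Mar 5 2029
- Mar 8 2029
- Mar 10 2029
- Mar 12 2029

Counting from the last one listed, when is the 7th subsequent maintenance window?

Mar 29 2029

Every event lands on a Monday or Thursday or Saturday (gaps cycle 3, 2, 2, 3, 2, 2).
So the schedule is: every Monday, Thursday and Saturday.
The following Thursday is Mar 15 2029.
The following Saturday is Mar 17 2029.
Next Monday: Mar 19 2029.
Next Thursday: Mar 22 2029.
Next Saturday: Mar 24 2029.
Next Monday: Mar 26 2029.
The following Thursday is Mar 29 2029.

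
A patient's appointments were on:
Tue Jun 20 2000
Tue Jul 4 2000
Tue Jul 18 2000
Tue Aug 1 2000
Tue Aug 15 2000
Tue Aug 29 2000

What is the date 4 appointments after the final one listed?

Tue Oct 24 2000

The spacing is 14, 14, 14, 14, 14 days — always 14 days.
Tue Aug 29 2000 + 14 days = Tue Sep 12 2000.
Tue Sep 12 2000 + 14 days = Tue Sep 26 2000.
Tue Sep 26 2000 + 14 days = Tue Oct 10 2000.
Tue Oct 10 2000 + 14 days = Tue Oct 24 2000.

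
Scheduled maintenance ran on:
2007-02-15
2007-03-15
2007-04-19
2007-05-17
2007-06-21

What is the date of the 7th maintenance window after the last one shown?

All dates are Thursdays, 28, 35, 28, 35 days apart.
Specifically, the 3rd Thursday of each month.
July 2007 — 3rd Thursday is 2007-07-19.
3rd Thursday of August 2007: 2007-08-16.
3rd Thursday of September 2007: 2007-09-20.
3rd Thursday of October 2007: 2007-10-18.
November 2007 — 3rd Thursday is 2007-11-15.
3rd Thursday of December 2007: 2007-12-20.
January 2008 — 3rd Thursday is 2008-01-17.

2008-01-17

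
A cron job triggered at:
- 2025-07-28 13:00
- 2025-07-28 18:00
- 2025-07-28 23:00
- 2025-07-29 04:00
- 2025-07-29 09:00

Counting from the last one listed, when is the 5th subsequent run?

2025-07-30 10:00

The interval is a steady 5 hours (5, 5, 5, 5).
2025-07-29 09:00 + 5 h = 2025-07-29 14:00.
2025-07-29 14:00 + 5 h = 2025-07-29 19:00.
2025-07-29 19:00 + 5 h = 2025-07-30 00:00.
2025-07-30 00:00 + 5 h = 2025-07-30 05:00.
2025-07-30 05:00 + 5 h = 2025-07-30 10:00.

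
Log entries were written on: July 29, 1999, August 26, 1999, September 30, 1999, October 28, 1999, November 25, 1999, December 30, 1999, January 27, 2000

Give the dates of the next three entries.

Every date is a Thursday; gaps 28, 35, 28, 28, 35, 28 days.
Each is the last Thursday of its month (at least one falls on the 29th or later, ruling out '4th Thursday').
February 2000 ends with Thursday February 24, 2000.
March 2000 ends with Thursday March 30, 2000.
April 2000 ends with Thursday April 27, 2000.

February 24, 2000; March 30, 2000; April 27, 2000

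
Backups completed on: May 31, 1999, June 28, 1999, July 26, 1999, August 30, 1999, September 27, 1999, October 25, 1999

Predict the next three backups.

November 29, 1999; December 27, 1999; January 31, 2000

These are Mondays with 28, 28, 35, 28, 28-day gaps.
Each is the final Monday of its month — May 31, 1999 is past the 28th, so '4th Monday' doesn't fit.
Last Monday of November 1999: November 29, 1999.
December 1999 ends with Monday December 27, 1999.
Last Monday of January 2000: January 31, 2000.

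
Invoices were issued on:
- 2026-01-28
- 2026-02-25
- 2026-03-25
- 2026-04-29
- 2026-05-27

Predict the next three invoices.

All Wednesdays; the gaps (28, 28, 35, 28) vary with month length.
This is the last Wednesday of each month.
June 2026 ends with Wednesday 2026-06-24.
Last Wednesday of July 2026: 2026-07-29.
Last Wednesday of August 2026: 2026-08-26.

2026-06-24, 2026-07-29, 2026-08-26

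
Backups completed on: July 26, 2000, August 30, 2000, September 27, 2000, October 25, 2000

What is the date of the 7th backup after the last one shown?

All Wednesdays; the gaps (35, 28, 28) vary with month length.
This is the last Wednesday of each month.
Last Wednesday of November 2000: November 29, 2000.
Last Wednesday of December 2000: December 27, 2000.
Last Wednesday of January 2001: January 31, 2001.
Last Wednesday of February 2001: February 28, 2001.
March 2001 ends with Wednesday March 28, 2001.
April 2001 ends with Wednesday April 25, 2001.
Last Wednesday of May 2001: May 30, 2001.

May 30, 2001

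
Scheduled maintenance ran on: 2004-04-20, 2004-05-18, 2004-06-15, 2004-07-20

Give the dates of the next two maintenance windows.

2004-08-17, 2004-09-21

Gaps: 28, 28, 35 days — a mix of 28 and 35. Every date is a Tuesday.
Each is the 3rd Tuesday of its month.
3rd Tuesday of August 2004: 2004-08-17.
September 2004 — 3rd Tuesday is 2004-09-21.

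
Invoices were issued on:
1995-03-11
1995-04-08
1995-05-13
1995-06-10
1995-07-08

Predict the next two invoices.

1995-08-12, 1995-09-09

All dates are Saturdays, 28, 35, 28, 28 days apart.
Specifically, the 2nd Saturday of each month.
2nd Saturday of August 1995: 1995-08-12.
2nd Saturday of September 1995: 1995-09-09.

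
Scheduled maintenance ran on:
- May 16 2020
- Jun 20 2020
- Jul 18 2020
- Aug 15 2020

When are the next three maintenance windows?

Sep 19 2020, Oct 17 2020, Nov 21 2020

These are Saturdays at 28- or 35-day spacing (35, 28, 28).
The pattern: 3rd Saturday of the month.
3rd Saturday of September 2020: Sep 19 2020.
October 2020 — 3rd Saturday is Oct 17 2020.
November 2020 — 3rd Saturday is Nov 21 2020.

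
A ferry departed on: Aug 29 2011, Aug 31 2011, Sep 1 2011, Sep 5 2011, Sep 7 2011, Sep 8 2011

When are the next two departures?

Sep 12 2011, Sep 14 2011

The gap pattern 2, 1, 4, 2, 1 repeats every 3 events.
These are the Mondays, Wednesdays and Thursdays of each week.
The following Monday is Sep 12 2011.
The following Wednesday is Sep 14 2011.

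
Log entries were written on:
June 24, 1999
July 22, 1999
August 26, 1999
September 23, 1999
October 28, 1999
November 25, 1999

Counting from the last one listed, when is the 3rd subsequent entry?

All dates are Thursdays, 28, 35, 28, 35, 28 days apart.
Specifically, the 4th Thursday of each month.
4th Thursday of December 1999: December 23, 1999.
4th Thursday of January 2000: January 27, 2000.
February 2000 — 4th Thursday is February 24, 2000.

February 24, 2000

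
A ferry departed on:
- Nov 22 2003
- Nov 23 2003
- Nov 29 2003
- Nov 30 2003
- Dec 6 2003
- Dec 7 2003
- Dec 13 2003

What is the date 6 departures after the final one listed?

Jan 3 2004

Gaps: 1, 6, 1, 6, 1, 6 days — not constant, but cyclic with period 2.
The events fall on every Saturday and Sunday.
The following Sunday is Dec 14 2003.
Next Saturday: Dec 20 2003.
The following Sunday is Dec 21 2003.
The following Saturday is Dec 27 2003.
Next Sunday: Dec 28 2003.
Next Saturday: Jan 3 2004.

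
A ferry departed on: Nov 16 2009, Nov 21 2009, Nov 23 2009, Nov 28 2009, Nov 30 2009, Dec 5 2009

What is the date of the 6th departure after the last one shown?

Gaps: 5, 2, 5, 2, 5 days — not constant, but cyclic with period 2.
The events fall on every Monday and Saturday.
The following Monday is Dec 7 2009.
Next Saturday: Dec 12 2009.
Next Monday: Dec 14 2009.
Next Saturday: Dec 19 2009.
The following Monday is Dec 21 2009.
Next Saturday: Dec 26 2009.

Dec 26 2009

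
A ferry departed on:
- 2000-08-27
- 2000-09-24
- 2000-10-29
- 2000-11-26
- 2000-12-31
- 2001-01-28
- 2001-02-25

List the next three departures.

2001-03-25, 2001-04-29, 2001-05-27

These are Sundays with 28, 35, 28, 35, 28, 28-day gaps.
Each is the final Sunday of its month — 2000-10-29 is past the 28th, so '4th Sunday' doesn't fit.
Last Sunday of March 2001: 2001-03-25.
Last Sunday of April 2001: 2001-04-29.
Last Sunday of May 2001: 2001-05-27.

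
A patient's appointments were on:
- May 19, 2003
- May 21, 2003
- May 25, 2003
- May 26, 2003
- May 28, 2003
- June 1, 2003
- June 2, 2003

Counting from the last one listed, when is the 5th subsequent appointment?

The gap pattern 2, 4, 1, 2, 4, 1 repeats every 3 events.
These are the Mondays, Wednesdays and Sundays of each week.
The following Wednesday is June 4, 2003.
The following Sunday is June 8, 2003.
Next Monday: June 9, 2003.
The following Wednesday is June 11, 2003.
The following Sunday is June 15, 2003.

June 15, 2003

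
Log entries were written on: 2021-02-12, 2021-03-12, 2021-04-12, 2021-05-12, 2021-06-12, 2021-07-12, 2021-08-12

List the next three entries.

2021-09-12, 2021-10-12, 2021-11-12

Gaps: 28, 31, 30, 31, 30, 31 days — not constant. Every event is on the 12th of the month.
Pattern: the 12th of each month.
September 2021: 2021-09-12.
Next: October 2021 → 2021-10-12.
Next: November 2021 → 2021-11-12.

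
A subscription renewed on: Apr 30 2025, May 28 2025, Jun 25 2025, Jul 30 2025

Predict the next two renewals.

Aug 27 2025, Sep 24 2025

These are Wednesdays with 28, 28, 35-day gaps.
Each is the final Wednesday of its month — Apr 30 2025 is past the 28th, so '4th Wednesday' doesn't fit.
Last Wednesday of August 2025: Aug 27 2025.
Last Wednesday of September 2025: Sep 24 2025.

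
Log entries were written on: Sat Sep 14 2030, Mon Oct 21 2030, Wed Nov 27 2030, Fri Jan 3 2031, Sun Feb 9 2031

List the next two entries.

Tue Mar 18 2031, Thu Apr 24 2031

Every event comes 37 days after the last (37, 37, 37, 37).
Sun Feb 9 2031 + 37 days = Tue Mar 18 2031.
Tue Mar 18 2031 + 37 days = Thu Apr 24 2031.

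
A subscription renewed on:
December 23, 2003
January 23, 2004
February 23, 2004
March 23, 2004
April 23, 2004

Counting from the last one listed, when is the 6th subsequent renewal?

October 23, 2004

Each date is the 23rd; the gaps (31, 31, 29, 31) track the month lengths.
The rule is the 23rd of each month.
May 2004: May 23, 2004.
June 2004: June 23, 2004.
July 2004: July 23, 2004.
August 2004: August 23, 2004.
September 2004: September 23, 2004.
October 2004: October 23, 2004.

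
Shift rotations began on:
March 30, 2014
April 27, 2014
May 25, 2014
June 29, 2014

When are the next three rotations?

Every date is a Sunday; gaps 28, 28, 35 days.
Each is the last Sunday of its month (at least one falls on the 29th or later, ruling out '4th Sunday').
July 2014 ends with Sunday July 27, 2014.
Last Sunday of August 2014: August 31, 2014.
Last Sunday of September 2014: September 28, 2014.

July 27, 2014; August 31, 2014; September 28, 2014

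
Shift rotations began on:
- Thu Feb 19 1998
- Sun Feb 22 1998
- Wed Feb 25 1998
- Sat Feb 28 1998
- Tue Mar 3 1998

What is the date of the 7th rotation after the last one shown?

The spacing is 3, 3, 3, 3 days — always 3 days.
Tue Mar 3 1998 + 3 days = Fri Mar 6 1998.
Fri Mar 6 1998 + 3 days = Mon Mar 9 1998.
Mon Mar 9 1998 + 3 days = Thu Mar 12 1998.
Thu Mar 12 1998 + 3 days = Sun Mar 15 1998.
Sun Mar 15 1998 + 3 days = Wed Mar 18 1998.
Wed Mar 18 1998 + 3 days = Sat Mar 21 1998.
Sat Mar 21 1998 + 3 days = Tue Mar 24 1998.

Tue Mar 24 1998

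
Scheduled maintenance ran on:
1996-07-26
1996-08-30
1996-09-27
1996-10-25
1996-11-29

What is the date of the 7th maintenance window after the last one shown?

These are Fridays with 35, 28, 28, 35-day gaps.
Each is the final Friday of its month — 1996-08-30 is past the 28th, so '4th Friday' doesn't fit.
December 1996 ends with Friday 1996-12-27.
January 1997 ends with Friday 1997-01-31.
February 1997 ends with Friday 1997-02-28.
March 1997 ends with Friday 1997-03-28.
April 1997 ends with Friday 1997-04-25.
Last Friday of May 1997: 1997-05-30.
June 1997 ends with Friday 1997-06-27.

1997-06-27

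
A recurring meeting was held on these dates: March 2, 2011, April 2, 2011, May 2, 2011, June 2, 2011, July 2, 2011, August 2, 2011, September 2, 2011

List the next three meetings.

October 2, 2011; November 2, 2011; December 2, 2011

Gaps: 31, 30, 31, 30, 31, 31 days — not constant. Every event is on the 2nd of the month.
Pattern: the 2nd of each month.
October 2011: October 2, 2011.
November 2011: November 2, 2011.
December 2011: December 2, 2011.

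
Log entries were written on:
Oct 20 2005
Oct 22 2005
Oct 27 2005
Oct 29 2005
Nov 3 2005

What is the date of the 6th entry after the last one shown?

Every event lands on a Thursday or Saturday (gaps cycle 2, 5, 2, 5).
So the schedule is: every Thursday and Saturday.
Next Saturday: Nov 5 2005.
Next Thursday: Nov 10 2005.
The following Saturday is Nov 12 2005.
Next Thursday: Nov 17 2005.
The following Saturday is Nov 19 2005.
Next Thursday: Nov 24 2005.

Nov 24 2005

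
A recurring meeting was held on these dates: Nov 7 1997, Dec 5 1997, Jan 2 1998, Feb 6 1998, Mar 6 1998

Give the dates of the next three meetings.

Apr 3 1998, May 1 1998, Jun 5 1998

All dates are Fridays, 28, 28, 35, 28 days apart.
Specifically, the 1st Friday of each month.
1st Friday of April 1998: Apr 3 1998.
May 1998 — 1st Friday is May 1 1998.
1st Friday of June 1998: Jun 5 1998.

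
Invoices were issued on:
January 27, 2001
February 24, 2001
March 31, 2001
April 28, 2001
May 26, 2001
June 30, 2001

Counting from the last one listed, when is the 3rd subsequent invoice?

All Saturdays; the gaps (28, 35, 28, 28, 35) vary with month length.
This is the last Saturday of each month.
Last Saturday of July 2001: July 28, 2001.
August 2001 ends with Saturday August 25, 2001.
September 2001 ends with Saturday September 29, 2001.

September 29, 2001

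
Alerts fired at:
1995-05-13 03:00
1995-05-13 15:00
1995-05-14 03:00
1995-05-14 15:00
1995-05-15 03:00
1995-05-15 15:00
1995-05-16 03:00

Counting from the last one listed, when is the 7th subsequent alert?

Gaps: 12, 12, 12, 12, 12, 12 hours — each event is 12 hours after the previous one.
1995-05-16 03:00 + 12 h = 1995-05-16 15:00.
1995-05-16 15:00 + 12 h = 1995-05-17 03:00.
1995-05-17 03:00 + 12 h = 1995-05-17 15:00.
1995-05-17 15:00 + 12 h = 1995-05-18 03:00.
1995-05-18 03:00 + 12 h = 1995-05-18 15:00.
1995-05-18 15:00 + 12 h = 1995-05-19 03:00.
1995-05-19 03:00 + 12 h = 1995-05-19 15:00.

1995-05-19 15:00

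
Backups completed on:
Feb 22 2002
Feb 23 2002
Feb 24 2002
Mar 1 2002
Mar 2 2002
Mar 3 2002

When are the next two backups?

Every event lands on a Friday or Saturday or Sunday (gaps cycle 1, 1, 5, 1, 1).
So the schedule is: every Friday, Saturday and Sunday.
Next Friday: Mar 8 2002.
Next Saturday: Mar 9 2002.

Mar 8 2002, Mar 9 2002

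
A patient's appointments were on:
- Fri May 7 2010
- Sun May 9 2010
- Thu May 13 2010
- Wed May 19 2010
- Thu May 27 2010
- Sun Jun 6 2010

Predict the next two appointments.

Fri Jun 18 2010, Fri Jul 2 2010

Gaps: 2, 4, 6, 8, 10 days — each gap is 2 larger than the previous one.
Next gap: 12 days. Sun Jun 6 2010 + 12 days = Fri Jun 18 2010.
Next gap: 14 days. Fri Jun 18 2010 + 14 days = Fri Jul 2 2010.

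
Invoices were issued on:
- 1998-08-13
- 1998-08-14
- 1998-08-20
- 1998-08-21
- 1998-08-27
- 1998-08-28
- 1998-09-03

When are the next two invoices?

Gaps: 1, 6, 1, 6, 1, 6 days — not constant, but cyclic with period 2.
The events fall on every Thursday and Friday.
The following Friday is 1998-09-04.
Next Thursday: 1998-09-10.

1998-09-04, 1998-09-10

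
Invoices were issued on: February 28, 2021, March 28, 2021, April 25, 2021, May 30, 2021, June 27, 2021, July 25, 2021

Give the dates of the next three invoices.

August 29, 2021; September 26, 2021; October 31, 2021

All Sundays; the gaps (28, 28, 35, 28, 28) vary with month length.
This is the last Sunday of each month.
Last Sunday of August 2021: August 29, 2021.
September 2021 ends with Sunday September 26, 2021.
October 2021 ends with Sunday October 31, 2021.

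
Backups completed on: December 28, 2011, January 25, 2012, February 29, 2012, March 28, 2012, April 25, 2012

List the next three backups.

May 30, 2012; June 27, 2012; July 25, 2012

Every date is a Wednesday; gaps 28, 35, 28, 28 days.
Each is the last Wednesday of its month (at least one falls on the 29th or later, ruling out '4th Wednesday').
Last Wednesday of May 2012: May 30, 2012.
June 2012 ends with Wednesday June 27, 2012.
July 2012 ends with Wednesday July 25, 2012.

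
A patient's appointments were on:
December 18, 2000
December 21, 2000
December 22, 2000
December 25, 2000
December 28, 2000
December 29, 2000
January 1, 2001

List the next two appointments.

January 4, 2001; January 5, 2001

Every event lands on a Monday or Thursday or Friday (gaps cycle 3, 1, 3, 3, 1, 3).
So the schedule is: every Monday, Thursday and Friday.
Next Thursday: January 4, 2001.
Next Friday: January 5, 2001.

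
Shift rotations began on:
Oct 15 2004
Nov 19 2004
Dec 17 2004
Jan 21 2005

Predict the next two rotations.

Feb 18 2005, Mar 18 2005

These are Fridays at 28- or 35-day spacing (35, 28, 35).
The pattern: 3rd Friday of the month.
February 2005 — 3rd Friday is Feb 18 2005.
3rd Friday of March 2005: Mar 18 2005.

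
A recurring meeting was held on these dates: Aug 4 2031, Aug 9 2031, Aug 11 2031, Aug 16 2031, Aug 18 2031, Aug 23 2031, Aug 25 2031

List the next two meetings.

The gap pattern 5, 2, 5, 2, 5, 2 repeats every 2 events.
These are the Mondays and Saturdays of each week.
The following Saturday is Aug 30 2031.
Next Monday: Sep 1 2031.

Aug 30 2031, Sep 1 2031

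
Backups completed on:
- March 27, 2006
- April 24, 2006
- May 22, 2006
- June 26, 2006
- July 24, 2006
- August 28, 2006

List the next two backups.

September 25, 2006; October 23, 2006

Gaps: 28, 28, 35, 28, 35 days — a mix of 28 and 35. Every date is a Monday.
Each is the 4th Monday of its month.
September 2006 — 4th Monday is September 25, 2006.
4th Monday of October 2006: October 23, 2006.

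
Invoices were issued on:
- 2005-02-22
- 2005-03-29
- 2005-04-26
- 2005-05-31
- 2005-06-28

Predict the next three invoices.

2005-07-26, 2005-08-30, 2005-09-27

All Tuesdays; the gaps (35, 28, 35, 28) vary with month length.
This is the last Tuesday of each month.
Last Tuesday of July 2005: 2005-07-26.
Last Tuesday of August 2005: 2005-08-30.
Last Tuesday of September 2005: 2005-09-27.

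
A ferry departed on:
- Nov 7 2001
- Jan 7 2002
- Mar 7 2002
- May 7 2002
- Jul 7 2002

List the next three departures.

The day-of-month is always 7 (61, 59, 61, 61 days between events).
So this recurs on the 7th of every 2 months.
Next: September 2002 → Sep 7 2002.
Next: November 2002 → Nov 7 2002.
January 2003: Jan 7 2003.

Sep 7 2002, Nov 7 2002, Jan 7 2003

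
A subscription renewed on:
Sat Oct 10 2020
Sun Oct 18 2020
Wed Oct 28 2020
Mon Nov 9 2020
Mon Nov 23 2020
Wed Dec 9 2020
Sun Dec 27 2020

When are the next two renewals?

Sat Jan 16 2021, Sun Feb 7 2021

Intervals are 8, 10, 12, 14, 16, 18 days — an arithmetic progression with common difference 2.
Next gap: 20 days. Sun Dec 27 2020 + 20 days = Sat Jan 16 2021.
Next gap: 22 days. Sat Jan 16 2021 + 22 days = Sun Feb 7 2021.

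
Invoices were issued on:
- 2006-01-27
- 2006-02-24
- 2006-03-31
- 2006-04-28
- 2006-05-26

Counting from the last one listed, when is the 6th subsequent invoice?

2006-11-24

Every date is a Friday; gaps 28, 35, 28, 28 days.
Each is the last Friday of its month (at least one falls on the 29th or later, ruling out '4th Friday').
Last Friday of June 2006: 2006-06-30.
Last Friday of July 2006: 2006-07-28.
Last Friday of August 2006: 2006-08-25.
September 2006 ends with Friday 2006-09-29.
Last Friday of October 2006: 2006-10-27.
Last Friday of November 2006: 2006-11-24.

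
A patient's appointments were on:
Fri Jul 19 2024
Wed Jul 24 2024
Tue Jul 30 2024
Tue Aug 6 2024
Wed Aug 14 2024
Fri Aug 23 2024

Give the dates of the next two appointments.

The spacing grows by 1 each time: 5, 6, 7, 8, 9 days.
Next gap: 10 days. Fri Aug 23 2024 + 10 days = Mon Sep 2 2024.
Next gap: 11 days. Mon Sep 2 2024 + 11 days = Fri Sep 13 2024.

Mon Sep 2 2024, Fri Sep 13 2024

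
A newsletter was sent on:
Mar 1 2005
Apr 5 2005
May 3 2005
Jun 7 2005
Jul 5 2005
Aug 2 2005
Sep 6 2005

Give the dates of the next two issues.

All dates are Tuesdays, 35, 28, 35, 28, 28, 35 days apart.
Specifically, the 1st Tuesday of each month.
October 2005 — 1st Tuesday is Oct 4 2005.
1st Tuesday of November 2005: Nov 1 2005.

Oct 4 2005, Nov 1 2005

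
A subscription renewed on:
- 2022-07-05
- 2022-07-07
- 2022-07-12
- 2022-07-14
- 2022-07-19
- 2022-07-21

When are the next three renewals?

2022-07-26, 2022-07-28, 2022-08-02

Gaps: 2, 5, 2, 5, 2 days — not constant, but cyclic with period 2.
The events fall on every Tuesday and Thursday.
The following Tuesday is 2022-07-26.
Next Thursday: 2022-07-28.
The following Tuesday is 2022-08-02.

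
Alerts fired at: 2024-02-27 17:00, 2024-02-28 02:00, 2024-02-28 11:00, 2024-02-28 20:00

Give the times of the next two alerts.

2024-02-29 05:00, 2024-02-29 14:00

Gaps: 9, 9, 9 hours — each event is 9 hours after the previous one.
2024-02-28 20:00 + 9 h = 2024-02-29 05:00.
2024-02-29 05:00 + 9 h = 2024-02-29 14:00.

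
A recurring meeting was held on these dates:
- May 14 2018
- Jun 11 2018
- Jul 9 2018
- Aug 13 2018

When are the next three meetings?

Sep 10 2018, Oct 8 2018, Nov 12 2018

Gaps: 28, 28, 35 days — a mix of 28 and 35. Every date is a Monday.
Each is the 2nd Monday of its month.
2nd Monday of September 2018: Sep 10 2018.
October 2018 — 2nd Monday is Oct 8 2018.
2nd Monday of November 2018: Nov 12 2018.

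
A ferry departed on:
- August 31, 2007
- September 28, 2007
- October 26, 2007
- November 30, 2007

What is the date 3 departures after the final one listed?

These are Fridays with 28, 28, 35-day gaps.
Each is the final Friday of its month — August 31, 2007 is past the 28th, so '4th Friday' doesn't fit.
Last Friday of December 2007: December 28, 2007.
Last Friday of January 2008: January 25, 2008.
Last Friday of February 2008: February 29, 2008.

February 29, 2008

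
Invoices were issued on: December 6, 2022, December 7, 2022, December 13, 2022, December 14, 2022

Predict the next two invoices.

December 20, 2022; December 21, 2022

Gaps: 1, 6, 1 days — not constant, but cyclic with period 2.
The events fall on every Tuesday and Wednesday.
The following Tuesday is December 20, 2022.
The following Wednesday is December 21, 2022.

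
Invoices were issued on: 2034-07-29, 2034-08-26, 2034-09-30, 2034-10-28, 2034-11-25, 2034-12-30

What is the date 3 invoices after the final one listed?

2035-03-31

These are Saturdays with 28, 35, 28, 28, 35-day gaps.
Each is the final Saturday of its month — 2034-07-29 is past the 28th, so '4th Saturday' doesn't fit.
January 2035 ends with Saturday 2035-01-27.
February 2035 ends with Saturday 2035-02-24.
Last Saturday of March 2035: 2035-03-31.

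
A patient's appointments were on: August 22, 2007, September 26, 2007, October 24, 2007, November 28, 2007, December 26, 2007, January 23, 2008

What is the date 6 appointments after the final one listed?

July 23, 2008

Gaps: 35, 28, 35, 28, 28 days — a mix of 28 and 35. Every date is a Wednesday.
Each is the 4th Wednesday of its month.
4th Wednesday of February 2008: February 27, 2008.
March 2008 — 4th Wednesday is March 26, 2008.
April 2008 — 4th Wednesday is April 23, 2008.
4th Wednesday of May 2008: May 28, 2008.
June 2008 — 4th Wednesday is June 25, 2008.
4th Wednesday of July 2008: July 23, 2008.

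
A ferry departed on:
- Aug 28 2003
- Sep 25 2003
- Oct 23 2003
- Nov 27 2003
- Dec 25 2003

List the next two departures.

Jan 22 2004, Feb 26 2004

These are Thursdays at 28- or 35-day spacing (28, 28, 35, 28).
The pattern: 4th Thursday of the month.
4th Thursday of January 2004: Jan 22 2004.
February 2004 — 4th Thursday is Feb 26 2004.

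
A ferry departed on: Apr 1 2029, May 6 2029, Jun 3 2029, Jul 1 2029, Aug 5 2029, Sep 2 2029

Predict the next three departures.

Oct 7 2029, Nov 4 2029, Dec 2 2029

These are Sundays at 28- or 35-day spacing (35, 28, 28, 35, 28).
The pattern: 1st Sunday of the month.
October 2029 — 1st Sunday is Oct 7 2029.
November 2029 — 1st Sunday is Nov 4 2029.
1st Sunday of December 2029: Dec 2 2029.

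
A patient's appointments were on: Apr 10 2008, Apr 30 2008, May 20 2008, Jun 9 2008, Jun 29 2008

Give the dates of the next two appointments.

Jul 19 2008, Aug 8 2008

The spacing is 20, 20, 20, 20 days — always 20 days.
Jun 29 2008 + 20 days = Jul 19 2008.
Jul 19 2008 + 20 days = Aug 8 2008.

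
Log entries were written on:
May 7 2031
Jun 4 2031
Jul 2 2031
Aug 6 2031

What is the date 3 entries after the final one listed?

All dates are Wednesdays, 28, 28, 35 days apart.
Specifically, the 1st Wednesday of each month.
1st Wednesday of September 2031: Sep 3 2031.
October 2031 — 1st Wednesday is Oct 1 2031.
1st Wednesday of November 2031: Nov 5 2031.

Nov 5 2031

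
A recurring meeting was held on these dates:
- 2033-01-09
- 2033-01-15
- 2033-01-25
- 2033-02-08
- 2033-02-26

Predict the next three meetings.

Gaps: 6, 10, 14, 18 days — each gap is 4 larger than the previous one.
Next gap: 22 days. 2033-02-26 + 22 days = 2033-03-20.
Next gap: 26 days. 2033-03-20 + 26 days = 2033-04-15.
Next gap: 30 days. 2033-04-15 + 30 days = 2033-05-15.

2033-03-20, 2033-04-15, 2033-05-15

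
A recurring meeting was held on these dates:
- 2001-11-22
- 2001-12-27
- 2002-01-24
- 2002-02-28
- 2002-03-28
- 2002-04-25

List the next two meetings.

Gaps: 35, 28, 35, 28, 28 days — a mix of 28 and 35. Every date is a Thursday.
Each is the 4th Thursday of its month.
4th Thursday of May 2002: 2002-05-23.
June 2002 — 4th Thursday is 2002-06-27.

2002-05-23, 2002-06-27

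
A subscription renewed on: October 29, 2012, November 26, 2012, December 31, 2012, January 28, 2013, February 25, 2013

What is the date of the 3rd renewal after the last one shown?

Every date is a Monday; gaps 28, 35, 28, 28 days.
Each is the last Monday of its month (at least one falls on the 29th or later, ruling out '4th Monday').
Last Monday of March 2013: March 25, 2013.
Last Monday of April 2013: April 29, 2013.
Last Monday of May 2013: May 27, 2013.

May 27, 2013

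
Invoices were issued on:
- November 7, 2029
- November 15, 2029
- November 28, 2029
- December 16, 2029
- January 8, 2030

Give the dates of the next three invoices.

Intervals are 8, 13, 18, 23 days — an arithmetic progression with common difference 5.
Next gap: 28 days. January 8, 2030 + 28 days = February 5, 2030.
Next gap: 33 days. February 5, 2030 + 33 days = March 10, 2030.
Next gap: 38 days. March 10, 2030 + 38 days = April 17, 2030.

February 5, 2030; March 10, 2030; April 17, 2030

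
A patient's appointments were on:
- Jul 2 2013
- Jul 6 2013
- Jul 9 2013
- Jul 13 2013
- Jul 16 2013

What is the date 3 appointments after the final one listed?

Jul 27 2013

Every event lands on a Tuesday or Saturday (gaps cycle 4, 3, 4, 3).
So the schedule is: every Tuesday and Saturday.
Next Saturday: Jul 20 2013.
The following Tuesday is Jul 23 2013.
The following Saturday is Jul 27 2013.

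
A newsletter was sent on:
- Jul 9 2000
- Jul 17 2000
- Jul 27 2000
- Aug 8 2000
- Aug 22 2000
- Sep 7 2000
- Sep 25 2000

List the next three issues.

Gaps: 8, 10, 12, 14, 16, 18 days — each gap is 2 larger than the previous one.
Next gap: 20 days. Sep 25 2000 + 20 days = Oct 15 2000.
Next gap: 22 days. Oct 15 2000 + 22 days = Nov 6 2000.
Next gap: 24 days. Nov 6 2000 + 24 days = Nov 30 2000.

Oct 15 2000, Nov 6 2000, Nov 30 2000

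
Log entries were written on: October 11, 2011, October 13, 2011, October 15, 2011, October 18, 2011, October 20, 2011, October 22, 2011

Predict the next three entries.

Gaps: 2, 2, 3, 2, 2 days — not constant, but cyclic with period 3.
The events fall on every Tuesday, Thursday and Saturday.
The following Tuesday is October 25, 2011.
The following Thursday is October 27, 2011.
The following Saturday is October 29, 2011.

October 25, 2011; October 27, 2011; October 29, 2011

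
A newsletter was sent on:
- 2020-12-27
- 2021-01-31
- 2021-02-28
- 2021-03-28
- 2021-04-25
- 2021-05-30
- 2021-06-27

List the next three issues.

2021-07-25, 2021-08-29, 2021-09-26

All Sundays; the gaps (35, 28, 28, 28, 35, 28) vary with month length.
This is the last Sunday of each month.
Last Sunday of July 2021: 2021-07-25.
Last Sunday of August 2021: 2021-08-29.
Last Sunday of September 2021: 2021-09-26.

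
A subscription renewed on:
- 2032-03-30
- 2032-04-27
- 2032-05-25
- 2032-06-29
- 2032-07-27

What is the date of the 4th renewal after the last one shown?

Every date is a Tuesday; gaps 28, 28, 35, 28 days.
Each is the last Tuesday of its month (at least one falls on the 29th or later, ruling out '4th Tuesday').
August 2032 ends with Tuesday 2032-08-31.
September 2032 ends with Tuesday 2032-09-28.
Last Tuesday of October 2032: 2032-10-26.
November 2032 ends with Tuesday 2032-11-30.

2032-11-30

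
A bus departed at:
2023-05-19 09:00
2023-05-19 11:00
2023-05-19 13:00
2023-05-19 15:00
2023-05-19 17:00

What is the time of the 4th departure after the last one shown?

2023-05-20 01:00

Gaps: 2, 2, 2, 2 hours — each event is 2 hours after the previous one.
2023-05-19 17:00 + 2 h = 2023-05-19 19:00.
2023-05-19 19:00 + 2 h = 2023-05-19 21:00.
2023-05-19 21:00 + 2 h = 2023-05-19 23:00.
2023-05-19 23:00 + 2 h = 2023-05-20 01:00.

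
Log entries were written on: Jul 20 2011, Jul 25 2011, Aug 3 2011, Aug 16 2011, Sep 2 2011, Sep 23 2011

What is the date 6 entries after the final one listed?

Apr 20 2012

The spacing grows by 4 each time: 5, 9, 13, 17, 21 days.
Next gap: 25 days. Sep 23 2011 + 25 days = Oct 18 2011.
Next gap: 29 days. Oct 18 2011 + 29 days = Nov 16 2011.
Next gap: 33 days. Nov 16 2011 + 33 days = Dec 19 2011.
Next gap: 37 days. Dec 19 2011 + 37 days = Jan 25 2012.
Next gap: 41 days. Jan 25 2012 + 41 days = Mar 6 2012.
Next gap: 45 days. Mar 6 2012 + 45 days = Apr 20 2012.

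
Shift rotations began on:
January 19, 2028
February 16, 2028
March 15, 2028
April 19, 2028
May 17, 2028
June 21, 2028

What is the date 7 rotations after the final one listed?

January 17, 2029

Gaps: 28, 28, 35, 28, 35 days — a mix of 28 and 35. Every date is a Wednesday.
Each is the 3rd Wednesday of its month.
July 2028 — 3rd Wednesday is July 19, 2028.
3rd Wednesday of August 2028: August 16, 2028.
September 2028 — 3rd Wednesday is September 20, 2028.
3rd Wednesday of October 2028: October 18, 2028.
November 2028 — 3rd Wednesday is November 15, 2028.
December 2028 — 3rd Wednesday is December 20, 2028.
3rd Wednesday of January 2029: January 17, 2029.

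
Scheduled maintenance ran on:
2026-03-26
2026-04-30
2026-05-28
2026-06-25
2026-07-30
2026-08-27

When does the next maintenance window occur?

These are Thursdays with 35, 28, 28, 35, 28-day gaps.
Each is the final Thursday of its month — 2026-04-30 is past the 28th, so '4th Thursday' doesn't fit.
Last Thursday of September 2026: 2026-09-24.

2026-09-24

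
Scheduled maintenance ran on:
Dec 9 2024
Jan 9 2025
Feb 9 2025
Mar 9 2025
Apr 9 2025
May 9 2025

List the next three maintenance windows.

Jun 9 2025, Jul 9 2025, Aug 9 2025

The day-of-month is always 9 (31, 31, 28, 31, 30 days between events).
So this recurs on the 9th of each month.
Next: June 2025 → Jun 9 2025.
Next: July 2025 → Jul 9 2025.
Next: August 2025 → Aug 9 2025.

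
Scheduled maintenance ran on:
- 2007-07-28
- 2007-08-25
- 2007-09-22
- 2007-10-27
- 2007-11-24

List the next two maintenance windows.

2007-12-22, 2008-01-26

All dates are Saturdays, 28, 28, 35, 28 days apart.
Specifically, the 4th Saturday of each month.
4th Saturday of December 2007: 2007-12-22.
January 2008 — 4th Saturday is 2008-01-26.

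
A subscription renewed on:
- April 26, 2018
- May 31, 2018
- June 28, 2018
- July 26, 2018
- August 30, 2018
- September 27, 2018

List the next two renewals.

Every date is a Thursday; gaps 35, 28, 28, 35, 28 days.
Each is the last Thursday of its month (at least one falls on the 29th or later, ruling out '4th Thursday').
Last Thursday of October 2018: October 25, 2018.
Last Thursday of November 2018: November 29, 2018.

October 25, 2018; November 29, 2018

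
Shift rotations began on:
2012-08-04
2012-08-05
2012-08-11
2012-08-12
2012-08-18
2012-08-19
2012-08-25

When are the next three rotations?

2012-08-26, 2012-09-01, 2012-09-02

The gap pattern 1, 6, 1, 6, 1, 6 repeats every 2 events.
These are the Saturdays and Sundays of each week.
Next Sunday: 2012-08-26.
The following Saturday is 2012-09-01.
Next Sunday: 2012-09-02.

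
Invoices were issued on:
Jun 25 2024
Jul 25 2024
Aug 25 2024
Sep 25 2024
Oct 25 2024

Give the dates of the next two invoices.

Gaps: 30, 31, 31, 30 days — not constant. Every event is on the 25th of the month.
Pattern: the 25th of each month.
November 2024: Nov 25 2024.
Next: December 2024 → Dec 25 2024.

Nov 25 2024, Dec 25 2024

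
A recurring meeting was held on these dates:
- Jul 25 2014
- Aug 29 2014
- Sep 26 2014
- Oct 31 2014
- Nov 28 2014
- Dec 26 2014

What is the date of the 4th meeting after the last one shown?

Apr 24 2015

Every date is a Friday; gaps 35, 28, 35, 28, 28 days.
Each is the last Friday of its month (at least one falls on the 29th or later, ruling out '4th Friday').
Last Friday of January 2015: Jan 30 2015.
February 2015 ends with Friday Feb 27 2015.
Last Friday of March 2015: Mar 27 2015.
Last Friday of April 2015: Apr 24 2015.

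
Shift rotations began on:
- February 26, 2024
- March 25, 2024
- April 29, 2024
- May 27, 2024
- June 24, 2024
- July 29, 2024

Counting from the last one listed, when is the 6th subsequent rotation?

Every date is a Monday; gaps 28, 35, 28, 28, 35 days.
Each is the last Monday of its month (at least one falls on the 29th or later, ruling out '4th Monday').
August 2024 ends with Monday August 26, 2024.
September 2024 ends with Monday September 30, 2024.
October 2024 ends with Monday October 28, 2024.
Last Monday of November 2024: November 25, 2024.
Last Monday of December 2024: December 30, 2024.
Last Monday of January 2025: January 27, 2025.

January 27, 2025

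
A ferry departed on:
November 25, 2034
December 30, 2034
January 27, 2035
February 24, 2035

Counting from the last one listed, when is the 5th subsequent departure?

July 28, 2035

These are Saturdays with 35, 28, 28-day gaps.
Each is the final Saturday of its month — December 30, 2034 is past the 28th, so '4th Saturday' doesn't fit.
March 2035 ends with Saturday March 31, 2035.
April 2035 ends with Saturday April 28, 2035.
May 2035 ends with Saturday May 26, 2035.
Last Saturday of June 2035: June 30, 2035.
July 2035 ends with Saturday July 28, 2035.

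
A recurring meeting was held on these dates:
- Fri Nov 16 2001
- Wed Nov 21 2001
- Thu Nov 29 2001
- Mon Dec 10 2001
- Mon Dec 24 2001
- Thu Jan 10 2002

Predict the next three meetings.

Wed Jan 30 2002, Fri Feb 22 2002, Wed Mar 20 2002

Intervals are 5, 8, 11, 14, 17 days — an arithmetic progression with common difference 3.
Next gap: 20 days. Thu Jan 10 2002 + 20 days = Wed Jan 30 2002.
Next gap: 23 days. Wed Jan 30 2002 + 23 days = Fri Feb 22 2002.
Next gap: 26 days. Fri Feb 22 2002 + 26 days = Wed Mar 20 2002.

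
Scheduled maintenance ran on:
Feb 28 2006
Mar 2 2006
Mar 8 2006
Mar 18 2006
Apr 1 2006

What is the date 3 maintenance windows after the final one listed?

Jun 6 2006

Gaps: 2, 6, 10, 14 days — each gap is 4 larger than the previous one.
Next gap: 18 days. Apr 1 2006 + 18 days = Apr 19 2006.
Next gap: 22 days. Apr 19 2006 + 22 days = May 11 2006.
Next gap: 26 days. May 11 2006 + 26 days = Jun 6 2006.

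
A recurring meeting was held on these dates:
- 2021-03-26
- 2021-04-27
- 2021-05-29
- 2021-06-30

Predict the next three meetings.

2021-08-01, 2021-09-02, 2021-10-04

Gaps between consecutive events: 32, 32, 32 days — a constant 32-day interval.
2021-06-30 + 32 days = 2021-08-01.
2021-08-01 + 32 days = 2021-09-02.
2021-09-02 + 32 days = 2021-10-04.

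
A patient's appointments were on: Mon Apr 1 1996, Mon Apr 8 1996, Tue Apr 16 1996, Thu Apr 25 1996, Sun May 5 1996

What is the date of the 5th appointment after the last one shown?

Gaps: 7, 8, 9, 10 days — each gap is 1 larger than the previous one.
Next gap: 11 days. Sun May 5 1996 + 11 days = Thu May 16 1996.
Next gap: 12 days. Thu May 16 1996 + 12 days = Tue May 28 1996.
Next gap: 13 days. Tue May 28 1996 + 13 days = Mon Jun 10 1996.
Next gap: 14 days. Mon Jun 10 1996 + 14 days = Mon Jun 24 1996.
Next gap: 15 days. Mon Jun 24 1996 + 15 days = Tue Jul 9 1996.

Tue Jul 9 1996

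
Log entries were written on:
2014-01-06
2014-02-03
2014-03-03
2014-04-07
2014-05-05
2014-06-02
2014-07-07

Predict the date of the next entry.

2014-08-04

These are Mondays at 28- or 35-day spacing (28, 28, 35, 28, 28, 35).
The pattern: 1st Monday of the month.
August 2014 — 1st Monday is 2014-08-04.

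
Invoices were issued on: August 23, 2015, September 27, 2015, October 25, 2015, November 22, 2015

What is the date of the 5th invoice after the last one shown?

Gaps: 35, 28, 28 days — a mix of 28 and 35. Every date is a Sunday.
Each is the 4th Sunday of its month.
December 2015 — 4th Sunday is December 27, 2015.
January 2016 — 4th Sunday is January 24, 2016.
February 2016 — 4th Sunday is February 28, 2016.
4th Sunday of March 2016: March 27, 2016.
4th Sunday of April 2016: April 24, 2016.

April 24, 2016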